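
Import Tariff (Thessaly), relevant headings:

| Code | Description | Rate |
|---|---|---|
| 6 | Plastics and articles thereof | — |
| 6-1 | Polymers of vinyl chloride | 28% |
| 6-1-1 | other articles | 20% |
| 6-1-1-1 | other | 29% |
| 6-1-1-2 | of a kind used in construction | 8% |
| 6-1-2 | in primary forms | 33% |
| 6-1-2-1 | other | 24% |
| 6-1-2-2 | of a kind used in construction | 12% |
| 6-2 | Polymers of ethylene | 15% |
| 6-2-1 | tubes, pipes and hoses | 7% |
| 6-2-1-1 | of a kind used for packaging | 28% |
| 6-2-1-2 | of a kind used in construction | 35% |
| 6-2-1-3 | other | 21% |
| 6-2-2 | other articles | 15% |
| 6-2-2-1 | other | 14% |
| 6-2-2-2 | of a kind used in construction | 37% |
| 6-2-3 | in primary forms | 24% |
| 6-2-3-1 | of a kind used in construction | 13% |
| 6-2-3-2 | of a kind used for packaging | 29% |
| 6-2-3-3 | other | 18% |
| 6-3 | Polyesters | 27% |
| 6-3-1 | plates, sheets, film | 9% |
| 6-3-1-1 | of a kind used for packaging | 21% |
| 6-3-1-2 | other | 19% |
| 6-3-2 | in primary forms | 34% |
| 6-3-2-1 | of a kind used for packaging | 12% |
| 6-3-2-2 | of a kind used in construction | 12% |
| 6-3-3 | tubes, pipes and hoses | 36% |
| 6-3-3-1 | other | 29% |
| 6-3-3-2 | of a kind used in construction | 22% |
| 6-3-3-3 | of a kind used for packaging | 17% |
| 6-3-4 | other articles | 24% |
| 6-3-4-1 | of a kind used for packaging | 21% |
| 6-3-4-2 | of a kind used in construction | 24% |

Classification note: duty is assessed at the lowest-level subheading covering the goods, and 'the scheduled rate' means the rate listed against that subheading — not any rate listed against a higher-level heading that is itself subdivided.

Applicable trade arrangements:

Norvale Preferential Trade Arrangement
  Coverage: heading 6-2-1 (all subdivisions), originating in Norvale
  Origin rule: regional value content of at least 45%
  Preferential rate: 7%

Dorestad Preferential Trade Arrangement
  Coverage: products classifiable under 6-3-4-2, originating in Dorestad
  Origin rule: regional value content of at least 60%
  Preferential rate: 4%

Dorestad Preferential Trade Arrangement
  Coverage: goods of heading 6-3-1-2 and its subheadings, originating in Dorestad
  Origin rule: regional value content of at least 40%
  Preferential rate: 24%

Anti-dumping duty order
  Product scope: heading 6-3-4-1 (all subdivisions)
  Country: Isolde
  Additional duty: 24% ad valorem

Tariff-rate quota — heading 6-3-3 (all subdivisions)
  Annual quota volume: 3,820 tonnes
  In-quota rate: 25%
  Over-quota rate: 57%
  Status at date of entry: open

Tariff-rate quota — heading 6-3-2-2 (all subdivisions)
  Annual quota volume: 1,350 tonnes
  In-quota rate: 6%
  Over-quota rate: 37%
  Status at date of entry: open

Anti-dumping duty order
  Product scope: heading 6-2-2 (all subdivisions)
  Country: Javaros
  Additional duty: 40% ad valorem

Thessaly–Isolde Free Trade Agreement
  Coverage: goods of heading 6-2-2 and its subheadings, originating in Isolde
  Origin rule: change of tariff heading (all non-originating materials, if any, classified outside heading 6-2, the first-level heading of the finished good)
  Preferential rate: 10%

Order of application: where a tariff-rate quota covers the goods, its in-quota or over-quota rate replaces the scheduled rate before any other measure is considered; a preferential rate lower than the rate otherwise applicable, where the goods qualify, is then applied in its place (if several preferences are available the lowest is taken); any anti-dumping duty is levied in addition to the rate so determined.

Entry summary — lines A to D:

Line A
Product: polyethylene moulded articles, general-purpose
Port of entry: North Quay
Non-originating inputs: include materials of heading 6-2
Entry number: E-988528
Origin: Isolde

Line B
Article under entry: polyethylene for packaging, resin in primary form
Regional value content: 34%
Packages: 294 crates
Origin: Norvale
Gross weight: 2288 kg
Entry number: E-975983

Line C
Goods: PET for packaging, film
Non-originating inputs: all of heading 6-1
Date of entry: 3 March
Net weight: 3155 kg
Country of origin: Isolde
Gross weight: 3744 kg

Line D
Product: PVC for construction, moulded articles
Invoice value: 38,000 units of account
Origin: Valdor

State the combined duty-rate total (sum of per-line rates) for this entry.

Line A: polyethylene → 6-2; moulded articles → 6-2-2; general-purpose → 6-2-2-1. Scheduled 14%. Isolde agreement on 6-2-2: CTH not met. → 14%.
Line B: polyethylene → 6-2; resin in primary form → 6-2-3; for packaging → 6-2-3-2. Scheduled 29%. Norvale agreement on 6-2-1: 6-2-3-2 not covered. → 29%.
Line C: PET → 6-3; film → 6-3-1; for packaging → 6-3-1-1. Scheduled 21%. Isolde agreement on 6-2-2: 6-3-1-1 not covered. → 21%.
Line D: PVC → 6-1; moulded articles → 6-1-1; for construction → 6-1-1-2. Scheduled 8%. No special measure applies. → 8%.
Sum: 14% + 29% + 21% + 8% = 72%.

72%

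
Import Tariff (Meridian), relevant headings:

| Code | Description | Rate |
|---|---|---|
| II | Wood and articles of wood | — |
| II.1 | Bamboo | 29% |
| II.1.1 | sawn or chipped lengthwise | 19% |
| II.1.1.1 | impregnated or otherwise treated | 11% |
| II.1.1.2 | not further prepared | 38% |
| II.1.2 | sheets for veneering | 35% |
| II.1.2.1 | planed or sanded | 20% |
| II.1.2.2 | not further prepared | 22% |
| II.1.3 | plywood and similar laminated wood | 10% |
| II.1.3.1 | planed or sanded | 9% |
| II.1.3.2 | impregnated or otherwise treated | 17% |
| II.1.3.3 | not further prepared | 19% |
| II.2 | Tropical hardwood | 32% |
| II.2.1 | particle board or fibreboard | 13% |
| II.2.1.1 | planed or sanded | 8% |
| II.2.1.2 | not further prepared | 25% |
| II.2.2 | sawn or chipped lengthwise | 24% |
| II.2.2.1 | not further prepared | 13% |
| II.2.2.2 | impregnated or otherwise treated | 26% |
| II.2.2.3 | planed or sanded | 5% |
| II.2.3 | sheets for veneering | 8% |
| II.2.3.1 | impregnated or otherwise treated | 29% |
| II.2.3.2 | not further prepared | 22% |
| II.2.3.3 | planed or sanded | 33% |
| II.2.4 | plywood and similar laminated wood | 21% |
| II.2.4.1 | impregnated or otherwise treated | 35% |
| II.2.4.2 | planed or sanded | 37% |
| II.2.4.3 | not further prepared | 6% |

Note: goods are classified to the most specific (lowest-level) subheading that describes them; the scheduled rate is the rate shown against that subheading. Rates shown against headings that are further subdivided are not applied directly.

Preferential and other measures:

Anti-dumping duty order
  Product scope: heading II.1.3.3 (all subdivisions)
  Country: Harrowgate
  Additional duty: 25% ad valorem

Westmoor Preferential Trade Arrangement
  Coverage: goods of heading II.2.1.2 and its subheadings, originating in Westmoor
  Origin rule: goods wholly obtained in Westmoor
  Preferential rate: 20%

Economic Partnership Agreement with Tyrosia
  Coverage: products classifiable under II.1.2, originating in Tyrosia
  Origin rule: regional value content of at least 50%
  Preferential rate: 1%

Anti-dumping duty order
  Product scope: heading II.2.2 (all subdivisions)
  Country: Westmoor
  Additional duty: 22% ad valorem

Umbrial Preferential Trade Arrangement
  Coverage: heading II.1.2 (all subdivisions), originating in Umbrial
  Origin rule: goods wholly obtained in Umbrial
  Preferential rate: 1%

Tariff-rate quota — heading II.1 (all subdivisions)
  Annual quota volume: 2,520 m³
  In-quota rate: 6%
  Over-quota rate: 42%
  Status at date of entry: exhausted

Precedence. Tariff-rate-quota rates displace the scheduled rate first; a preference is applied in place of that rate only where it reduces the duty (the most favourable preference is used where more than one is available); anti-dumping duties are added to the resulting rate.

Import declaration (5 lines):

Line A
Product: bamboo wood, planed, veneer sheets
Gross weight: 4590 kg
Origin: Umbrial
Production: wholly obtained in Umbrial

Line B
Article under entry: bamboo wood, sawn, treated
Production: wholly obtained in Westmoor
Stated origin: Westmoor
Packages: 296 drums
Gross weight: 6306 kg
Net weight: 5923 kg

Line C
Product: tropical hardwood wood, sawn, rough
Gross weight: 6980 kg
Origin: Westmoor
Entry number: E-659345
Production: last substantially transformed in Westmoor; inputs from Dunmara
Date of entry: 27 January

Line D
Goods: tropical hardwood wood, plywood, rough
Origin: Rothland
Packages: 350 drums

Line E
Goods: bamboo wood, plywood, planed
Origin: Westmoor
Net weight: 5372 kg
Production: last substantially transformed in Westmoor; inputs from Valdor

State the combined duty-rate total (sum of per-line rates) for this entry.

126%

Line A: bamboo → II.1; veneer sheets → II.1.2; planed → II.1.2.1. Scheduled 20%. quota on II.1 exhausted → over-quota 42%; Umbrial agreement on II.1.2: wholly obtained → 1% available; preferential 1%. → 1%.
Line B: bamboo → II.1; sawn → II.1.1; treated → II.1.1.1. Scheduled 11%. quota on II.1 exhausted → over-quota 42%; Westmoor agreement on II.2.1.2: II.1.1.1 not covered. → 42%.
Line C: tropical hardwood → II.2; sawn → II.2.2; rough → II.2.2.1. Scheduled 13%. Westmoor agreement on II.2.1.2: II.2.2.1 not covered; anti-dumping (Westmoor, II.2.2): +22%; total 13% + 22% = 35%. → 35%.
Line D: tropical hardwood → II.2; plywood → II.2.4; rough → II.2.4.3. Scheduled 6%. No special measure applies. → 6%.
Line E: bamboo → II.1; plywood → II.1.3; planed → II.1.3.1. Scheduled 9%. quota on II.1 exhausted → over-quota 42%; Westmoor agreement on II.2.1.2: II.1.3.1 not covered. → 42%.
Sum: 1% + 42% + 35% + 6% + 42% = 126%.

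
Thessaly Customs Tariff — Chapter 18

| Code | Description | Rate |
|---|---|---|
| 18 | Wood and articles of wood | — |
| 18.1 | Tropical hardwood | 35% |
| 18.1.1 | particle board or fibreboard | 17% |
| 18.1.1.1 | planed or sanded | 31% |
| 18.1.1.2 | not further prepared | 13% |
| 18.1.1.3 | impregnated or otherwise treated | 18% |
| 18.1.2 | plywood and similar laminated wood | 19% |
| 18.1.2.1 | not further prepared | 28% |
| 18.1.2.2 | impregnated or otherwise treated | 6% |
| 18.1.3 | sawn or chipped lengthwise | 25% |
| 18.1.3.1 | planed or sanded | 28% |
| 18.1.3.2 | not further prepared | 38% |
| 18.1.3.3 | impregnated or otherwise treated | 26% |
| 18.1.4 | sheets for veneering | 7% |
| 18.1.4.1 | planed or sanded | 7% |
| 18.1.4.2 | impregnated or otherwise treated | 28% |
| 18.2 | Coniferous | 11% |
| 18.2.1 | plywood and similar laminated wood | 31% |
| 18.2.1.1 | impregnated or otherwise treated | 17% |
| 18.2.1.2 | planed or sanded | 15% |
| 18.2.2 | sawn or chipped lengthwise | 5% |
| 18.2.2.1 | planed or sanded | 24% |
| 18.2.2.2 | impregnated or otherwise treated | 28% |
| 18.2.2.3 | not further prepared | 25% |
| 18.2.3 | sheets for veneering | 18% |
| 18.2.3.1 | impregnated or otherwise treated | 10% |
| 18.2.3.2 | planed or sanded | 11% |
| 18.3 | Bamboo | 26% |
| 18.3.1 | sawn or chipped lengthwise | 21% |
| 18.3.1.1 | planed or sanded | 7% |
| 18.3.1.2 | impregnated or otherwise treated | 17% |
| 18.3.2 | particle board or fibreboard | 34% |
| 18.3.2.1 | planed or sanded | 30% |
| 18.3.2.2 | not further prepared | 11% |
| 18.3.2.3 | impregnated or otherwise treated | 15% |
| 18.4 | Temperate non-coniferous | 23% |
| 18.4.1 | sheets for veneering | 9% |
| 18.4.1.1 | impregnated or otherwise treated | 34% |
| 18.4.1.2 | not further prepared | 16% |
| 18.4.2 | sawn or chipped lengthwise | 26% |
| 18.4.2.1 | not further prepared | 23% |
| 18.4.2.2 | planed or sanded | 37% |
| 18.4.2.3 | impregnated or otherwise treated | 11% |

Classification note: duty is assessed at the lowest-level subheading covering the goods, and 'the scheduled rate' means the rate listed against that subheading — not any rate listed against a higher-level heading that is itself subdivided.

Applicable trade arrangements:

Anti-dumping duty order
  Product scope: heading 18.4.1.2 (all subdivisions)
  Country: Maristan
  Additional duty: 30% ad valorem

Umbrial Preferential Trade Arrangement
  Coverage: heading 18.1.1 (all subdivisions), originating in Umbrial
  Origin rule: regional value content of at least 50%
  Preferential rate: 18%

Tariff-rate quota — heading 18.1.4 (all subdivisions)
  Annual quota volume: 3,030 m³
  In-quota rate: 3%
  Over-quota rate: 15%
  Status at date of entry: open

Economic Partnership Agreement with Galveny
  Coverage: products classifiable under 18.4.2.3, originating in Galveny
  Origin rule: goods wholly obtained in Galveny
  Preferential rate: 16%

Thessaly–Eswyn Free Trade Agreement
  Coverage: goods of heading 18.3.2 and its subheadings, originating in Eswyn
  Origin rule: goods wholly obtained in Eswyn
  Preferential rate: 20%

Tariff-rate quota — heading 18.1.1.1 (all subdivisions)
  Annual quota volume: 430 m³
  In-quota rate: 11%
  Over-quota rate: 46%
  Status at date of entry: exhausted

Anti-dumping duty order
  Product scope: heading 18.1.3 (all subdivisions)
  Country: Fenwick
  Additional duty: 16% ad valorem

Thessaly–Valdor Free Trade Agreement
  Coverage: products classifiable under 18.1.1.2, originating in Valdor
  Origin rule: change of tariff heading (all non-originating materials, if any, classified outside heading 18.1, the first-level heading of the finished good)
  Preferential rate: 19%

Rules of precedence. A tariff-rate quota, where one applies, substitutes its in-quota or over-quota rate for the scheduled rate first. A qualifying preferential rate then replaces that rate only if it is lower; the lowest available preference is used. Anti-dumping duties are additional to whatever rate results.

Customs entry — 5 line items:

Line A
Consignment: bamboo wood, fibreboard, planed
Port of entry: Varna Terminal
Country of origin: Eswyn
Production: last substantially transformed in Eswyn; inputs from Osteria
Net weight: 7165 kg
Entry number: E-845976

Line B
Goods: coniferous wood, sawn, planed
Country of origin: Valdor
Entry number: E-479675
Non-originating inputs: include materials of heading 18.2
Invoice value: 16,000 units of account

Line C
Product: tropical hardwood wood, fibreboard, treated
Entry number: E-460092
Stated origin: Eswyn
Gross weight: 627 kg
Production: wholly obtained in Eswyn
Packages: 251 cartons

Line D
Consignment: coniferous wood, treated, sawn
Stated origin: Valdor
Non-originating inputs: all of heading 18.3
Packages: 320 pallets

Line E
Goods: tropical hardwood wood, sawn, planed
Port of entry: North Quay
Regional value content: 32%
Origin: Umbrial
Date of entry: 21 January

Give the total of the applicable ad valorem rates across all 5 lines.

Line A: bamboo → 18.3; fibreboard → 18.3.2; planed → 18.3.2.1. Scheduled 30%. Eswyn agreement on 18.3.2: not wholly obtained. → 30%.
Line B: coniferous → 18.2; sawn → 18.2.2; planed → 18.2.2.1. Scheduled 24%. Valdor agreement on 18.1.1.2: 18.2.2.1 not covered. → 24%.
Line C: tropical hardwood → 18.1; fibreboard → 18.1.1; treated → 18.1.1.3. Scheduled 18%. Eswyn agreement on 18.3.2: 18.1.1.3 not covered. → 18%.
Line D: coniferous → 18.2; sawn → 18.2.2; treated → 18.2.2.2. Scheduled 28%. Valdor agreement on 18.1.1.2: 18.2.2.2 not covered. → 28%.
Line E: tropical hardwood → 18.1; sawn → 18.1.3; planed → 18.1.3.1. Scheduled 28%. Umbrial agreement on 18.1.1: 18.1.3.1 not covered. → 28%.
Sum: 30% + 24% + 18% + 28% + 28% = 128%.

128%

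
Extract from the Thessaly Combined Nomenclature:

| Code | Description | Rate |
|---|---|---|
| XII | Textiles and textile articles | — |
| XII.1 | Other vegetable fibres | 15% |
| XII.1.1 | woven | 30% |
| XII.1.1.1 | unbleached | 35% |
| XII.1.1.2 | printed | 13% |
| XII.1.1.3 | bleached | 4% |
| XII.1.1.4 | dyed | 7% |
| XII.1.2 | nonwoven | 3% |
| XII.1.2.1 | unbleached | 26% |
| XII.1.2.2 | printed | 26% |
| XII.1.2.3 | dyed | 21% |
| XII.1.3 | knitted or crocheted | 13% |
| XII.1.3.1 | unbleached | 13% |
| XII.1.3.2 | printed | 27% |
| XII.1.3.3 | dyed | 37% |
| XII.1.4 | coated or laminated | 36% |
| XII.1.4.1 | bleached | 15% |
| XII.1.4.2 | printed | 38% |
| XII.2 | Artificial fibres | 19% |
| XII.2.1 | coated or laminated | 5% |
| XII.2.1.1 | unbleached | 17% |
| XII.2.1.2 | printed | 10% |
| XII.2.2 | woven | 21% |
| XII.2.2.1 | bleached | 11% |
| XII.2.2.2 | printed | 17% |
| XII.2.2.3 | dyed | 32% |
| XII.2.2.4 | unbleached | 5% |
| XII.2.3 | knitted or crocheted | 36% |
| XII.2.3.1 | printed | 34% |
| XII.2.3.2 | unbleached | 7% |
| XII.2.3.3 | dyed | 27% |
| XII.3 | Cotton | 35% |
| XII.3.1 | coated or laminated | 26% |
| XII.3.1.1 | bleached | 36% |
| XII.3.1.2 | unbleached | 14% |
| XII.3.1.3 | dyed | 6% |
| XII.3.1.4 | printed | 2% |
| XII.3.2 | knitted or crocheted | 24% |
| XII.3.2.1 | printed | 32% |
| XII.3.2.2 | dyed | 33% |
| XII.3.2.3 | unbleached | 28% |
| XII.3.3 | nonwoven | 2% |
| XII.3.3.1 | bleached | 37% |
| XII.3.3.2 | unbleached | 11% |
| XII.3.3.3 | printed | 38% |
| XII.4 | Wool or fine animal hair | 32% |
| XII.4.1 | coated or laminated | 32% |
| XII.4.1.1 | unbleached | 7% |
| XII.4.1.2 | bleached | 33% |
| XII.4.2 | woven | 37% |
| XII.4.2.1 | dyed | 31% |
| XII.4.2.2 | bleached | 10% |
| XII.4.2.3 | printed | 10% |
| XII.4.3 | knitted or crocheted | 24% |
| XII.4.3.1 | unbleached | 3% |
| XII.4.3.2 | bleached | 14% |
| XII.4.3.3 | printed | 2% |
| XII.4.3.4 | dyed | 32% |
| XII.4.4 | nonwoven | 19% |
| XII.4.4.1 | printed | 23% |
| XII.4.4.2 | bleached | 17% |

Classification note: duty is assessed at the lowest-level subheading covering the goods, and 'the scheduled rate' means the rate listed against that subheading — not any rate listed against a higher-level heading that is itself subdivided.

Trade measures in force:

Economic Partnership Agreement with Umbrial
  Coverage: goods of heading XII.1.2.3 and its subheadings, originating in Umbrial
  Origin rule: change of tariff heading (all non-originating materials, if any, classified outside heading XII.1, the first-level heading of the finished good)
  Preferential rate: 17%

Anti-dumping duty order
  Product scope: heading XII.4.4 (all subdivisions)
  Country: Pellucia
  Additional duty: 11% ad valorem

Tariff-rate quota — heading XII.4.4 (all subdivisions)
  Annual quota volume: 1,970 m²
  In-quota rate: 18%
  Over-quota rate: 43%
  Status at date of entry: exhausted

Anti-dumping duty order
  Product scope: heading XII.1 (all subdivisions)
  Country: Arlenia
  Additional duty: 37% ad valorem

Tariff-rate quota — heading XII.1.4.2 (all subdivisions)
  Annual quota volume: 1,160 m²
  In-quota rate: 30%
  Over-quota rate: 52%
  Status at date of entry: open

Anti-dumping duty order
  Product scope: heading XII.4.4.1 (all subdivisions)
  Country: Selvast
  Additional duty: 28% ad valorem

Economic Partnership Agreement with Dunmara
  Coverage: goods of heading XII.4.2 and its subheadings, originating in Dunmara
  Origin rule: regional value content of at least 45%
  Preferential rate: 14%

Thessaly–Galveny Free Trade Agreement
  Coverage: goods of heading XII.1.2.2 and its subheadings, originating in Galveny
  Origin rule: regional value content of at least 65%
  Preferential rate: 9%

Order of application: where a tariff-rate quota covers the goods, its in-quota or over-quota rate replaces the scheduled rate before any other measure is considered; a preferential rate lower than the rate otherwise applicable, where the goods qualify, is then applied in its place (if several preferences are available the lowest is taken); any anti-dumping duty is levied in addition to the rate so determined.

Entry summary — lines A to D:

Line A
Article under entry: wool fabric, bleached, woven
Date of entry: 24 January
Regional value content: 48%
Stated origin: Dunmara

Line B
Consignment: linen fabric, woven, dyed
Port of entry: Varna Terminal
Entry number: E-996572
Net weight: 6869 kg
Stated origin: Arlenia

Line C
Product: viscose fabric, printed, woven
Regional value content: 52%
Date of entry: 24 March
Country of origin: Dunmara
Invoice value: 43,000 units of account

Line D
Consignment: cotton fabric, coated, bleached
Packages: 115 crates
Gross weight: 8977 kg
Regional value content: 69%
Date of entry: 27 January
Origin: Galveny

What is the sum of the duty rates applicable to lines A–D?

Line A: wool → XII.4; woven → XII.4.2; bleached → XII.4.2.2. Scheduled 10%. Dunmara agreement on XII.4.2: RVC ≥ 45% → 14% available; preference 14% not lower than 10% → no reduction. → 10%.
Line B: linen → XII.1; woven → XII.1.1; dyed → XII.1.1.4. Scheduled 7%. anti-dumping (Arlenia, XII.1): +37%; total 7% + 37% = 44%. → 44%.
Line C: viscose → XII.2; woven → XII.2.2; printed → XII.2.2.2. Scheduled 17%. Dunmara agreement on XII.4.2: XII.2.2.2 not covered. → 17%.
Line D: cotton → XII.3; coated → XII.3.1; bleached → XII.3.1.1. Scheduled 36%. Galveny agreement on XII.1.2.2: XII.3.1.1 not covered. → 36%.
Sum: 10% + 44% + 17% + 36% = 107%.

107%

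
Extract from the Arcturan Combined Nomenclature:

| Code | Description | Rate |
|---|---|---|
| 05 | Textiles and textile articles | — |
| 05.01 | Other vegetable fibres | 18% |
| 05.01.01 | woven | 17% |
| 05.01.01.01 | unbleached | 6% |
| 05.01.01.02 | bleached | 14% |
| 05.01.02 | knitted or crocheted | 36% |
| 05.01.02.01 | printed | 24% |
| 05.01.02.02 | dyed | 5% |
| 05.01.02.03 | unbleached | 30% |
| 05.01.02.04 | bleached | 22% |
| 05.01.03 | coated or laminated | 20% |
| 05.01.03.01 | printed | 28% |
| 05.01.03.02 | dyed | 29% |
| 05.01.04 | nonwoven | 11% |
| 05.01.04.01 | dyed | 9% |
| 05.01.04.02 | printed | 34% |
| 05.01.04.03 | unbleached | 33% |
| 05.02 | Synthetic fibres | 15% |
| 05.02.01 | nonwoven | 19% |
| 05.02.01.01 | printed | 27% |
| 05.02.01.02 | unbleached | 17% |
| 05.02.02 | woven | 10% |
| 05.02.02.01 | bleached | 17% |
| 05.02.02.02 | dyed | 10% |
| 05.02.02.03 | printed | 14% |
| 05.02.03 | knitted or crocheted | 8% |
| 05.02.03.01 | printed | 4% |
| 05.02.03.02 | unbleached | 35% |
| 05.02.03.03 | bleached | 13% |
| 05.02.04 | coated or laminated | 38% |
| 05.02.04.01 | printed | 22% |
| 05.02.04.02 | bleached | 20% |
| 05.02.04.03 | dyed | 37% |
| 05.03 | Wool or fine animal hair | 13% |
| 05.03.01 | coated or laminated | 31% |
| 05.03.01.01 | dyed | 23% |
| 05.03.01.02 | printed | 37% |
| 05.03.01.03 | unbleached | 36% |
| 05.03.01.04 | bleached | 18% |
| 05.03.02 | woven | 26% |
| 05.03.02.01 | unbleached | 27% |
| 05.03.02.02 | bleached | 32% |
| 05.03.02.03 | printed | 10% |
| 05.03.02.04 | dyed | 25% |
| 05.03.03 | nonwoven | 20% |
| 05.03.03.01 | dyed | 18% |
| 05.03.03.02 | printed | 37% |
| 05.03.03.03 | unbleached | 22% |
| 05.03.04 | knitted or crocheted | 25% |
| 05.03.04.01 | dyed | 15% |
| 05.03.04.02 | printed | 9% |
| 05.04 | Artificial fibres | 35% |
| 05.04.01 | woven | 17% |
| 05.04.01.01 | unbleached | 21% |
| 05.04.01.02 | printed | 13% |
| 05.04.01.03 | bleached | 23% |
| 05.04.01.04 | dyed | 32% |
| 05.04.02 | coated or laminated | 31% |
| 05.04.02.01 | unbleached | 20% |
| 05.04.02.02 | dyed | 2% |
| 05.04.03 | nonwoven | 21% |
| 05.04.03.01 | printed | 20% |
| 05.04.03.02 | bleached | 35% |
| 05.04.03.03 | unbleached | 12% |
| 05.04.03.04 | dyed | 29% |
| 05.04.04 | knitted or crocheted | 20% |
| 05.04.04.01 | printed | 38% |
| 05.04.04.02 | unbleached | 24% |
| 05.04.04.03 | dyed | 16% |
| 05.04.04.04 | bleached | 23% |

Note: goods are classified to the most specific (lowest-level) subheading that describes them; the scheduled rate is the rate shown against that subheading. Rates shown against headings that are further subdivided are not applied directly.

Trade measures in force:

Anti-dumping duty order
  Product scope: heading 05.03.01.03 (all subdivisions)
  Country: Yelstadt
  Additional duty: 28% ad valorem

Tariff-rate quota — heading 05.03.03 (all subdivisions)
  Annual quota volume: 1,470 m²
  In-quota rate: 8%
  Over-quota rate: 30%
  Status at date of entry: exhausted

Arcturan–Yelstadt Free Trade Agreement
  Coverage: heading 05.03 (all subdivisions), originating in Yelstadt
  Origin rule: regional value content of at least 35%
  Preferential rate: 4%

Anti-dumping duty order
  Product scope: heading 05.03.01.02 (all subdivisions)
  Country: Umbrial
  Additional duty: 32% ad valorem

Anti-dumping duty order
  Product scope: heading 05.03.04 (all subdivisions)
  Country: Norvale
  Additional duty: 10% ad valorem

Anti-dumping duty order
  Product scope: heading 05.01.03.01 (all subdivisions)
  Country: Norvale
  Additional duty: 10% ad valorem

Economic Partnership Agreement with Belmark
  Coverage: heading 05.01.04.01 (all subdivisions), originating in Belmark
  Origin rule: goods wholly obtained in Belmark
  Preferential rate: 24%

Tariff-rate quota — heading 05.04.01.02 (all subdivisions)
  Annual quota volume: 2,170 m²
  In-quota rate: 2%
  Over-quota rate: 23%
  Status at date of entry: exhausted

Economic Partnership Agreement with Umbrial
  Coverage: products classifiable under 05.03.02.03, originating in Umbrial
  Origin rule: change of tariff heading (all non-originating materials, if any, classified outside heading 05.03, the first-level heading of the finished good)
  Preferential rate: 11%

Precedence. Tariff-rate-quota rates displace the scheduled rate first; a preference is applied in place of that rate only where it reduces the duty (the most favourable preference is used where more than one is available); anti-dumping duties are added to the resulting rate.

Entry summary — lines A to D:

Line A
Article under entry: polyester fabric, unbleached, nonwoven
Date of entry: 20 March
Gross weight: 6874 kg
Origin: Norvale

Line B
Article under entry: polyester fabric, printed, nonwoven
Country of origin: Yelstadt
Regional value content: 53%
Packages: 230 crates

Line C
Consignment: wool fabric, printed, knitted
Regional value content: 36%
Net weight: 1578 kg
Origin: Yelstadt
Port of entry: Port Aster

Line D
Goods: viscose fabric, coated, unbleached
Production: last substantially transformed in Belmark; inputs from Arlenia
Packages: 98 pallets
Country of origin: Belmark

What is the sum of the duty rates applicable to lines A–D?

Line A: polyester → 05.02; nonwoven → 05.02.01; unbleached → 05.02.01.02. Scheduled 17%. No special measure applies. → 17%.
Line B: polyester → 05.02; nonwoven → 05.02.01; printed → 05.02.01.01. Scheduled 27%. Yelstadt agreement on 05.03: 05.02.01.01 not covered. → 27%.
Line C: wool → 05.03; knitted → 05.03.04; printed → 05.03.04.02. Scheduled 9%. Yelstadt agreement on 05.03: RVC ≥ 35% → 4% available; preferential 4%. → 4%.
Line D: viscose → 05.04; coated → 05.04.02; unbleached → 05.04.02.01. Scheduled 20%. Belmark agreement on 05.01.04.01: 05.04.02.01 not covered. → 20%.
Sum: 17% + 27% + 4% + 20% = 68%.

68%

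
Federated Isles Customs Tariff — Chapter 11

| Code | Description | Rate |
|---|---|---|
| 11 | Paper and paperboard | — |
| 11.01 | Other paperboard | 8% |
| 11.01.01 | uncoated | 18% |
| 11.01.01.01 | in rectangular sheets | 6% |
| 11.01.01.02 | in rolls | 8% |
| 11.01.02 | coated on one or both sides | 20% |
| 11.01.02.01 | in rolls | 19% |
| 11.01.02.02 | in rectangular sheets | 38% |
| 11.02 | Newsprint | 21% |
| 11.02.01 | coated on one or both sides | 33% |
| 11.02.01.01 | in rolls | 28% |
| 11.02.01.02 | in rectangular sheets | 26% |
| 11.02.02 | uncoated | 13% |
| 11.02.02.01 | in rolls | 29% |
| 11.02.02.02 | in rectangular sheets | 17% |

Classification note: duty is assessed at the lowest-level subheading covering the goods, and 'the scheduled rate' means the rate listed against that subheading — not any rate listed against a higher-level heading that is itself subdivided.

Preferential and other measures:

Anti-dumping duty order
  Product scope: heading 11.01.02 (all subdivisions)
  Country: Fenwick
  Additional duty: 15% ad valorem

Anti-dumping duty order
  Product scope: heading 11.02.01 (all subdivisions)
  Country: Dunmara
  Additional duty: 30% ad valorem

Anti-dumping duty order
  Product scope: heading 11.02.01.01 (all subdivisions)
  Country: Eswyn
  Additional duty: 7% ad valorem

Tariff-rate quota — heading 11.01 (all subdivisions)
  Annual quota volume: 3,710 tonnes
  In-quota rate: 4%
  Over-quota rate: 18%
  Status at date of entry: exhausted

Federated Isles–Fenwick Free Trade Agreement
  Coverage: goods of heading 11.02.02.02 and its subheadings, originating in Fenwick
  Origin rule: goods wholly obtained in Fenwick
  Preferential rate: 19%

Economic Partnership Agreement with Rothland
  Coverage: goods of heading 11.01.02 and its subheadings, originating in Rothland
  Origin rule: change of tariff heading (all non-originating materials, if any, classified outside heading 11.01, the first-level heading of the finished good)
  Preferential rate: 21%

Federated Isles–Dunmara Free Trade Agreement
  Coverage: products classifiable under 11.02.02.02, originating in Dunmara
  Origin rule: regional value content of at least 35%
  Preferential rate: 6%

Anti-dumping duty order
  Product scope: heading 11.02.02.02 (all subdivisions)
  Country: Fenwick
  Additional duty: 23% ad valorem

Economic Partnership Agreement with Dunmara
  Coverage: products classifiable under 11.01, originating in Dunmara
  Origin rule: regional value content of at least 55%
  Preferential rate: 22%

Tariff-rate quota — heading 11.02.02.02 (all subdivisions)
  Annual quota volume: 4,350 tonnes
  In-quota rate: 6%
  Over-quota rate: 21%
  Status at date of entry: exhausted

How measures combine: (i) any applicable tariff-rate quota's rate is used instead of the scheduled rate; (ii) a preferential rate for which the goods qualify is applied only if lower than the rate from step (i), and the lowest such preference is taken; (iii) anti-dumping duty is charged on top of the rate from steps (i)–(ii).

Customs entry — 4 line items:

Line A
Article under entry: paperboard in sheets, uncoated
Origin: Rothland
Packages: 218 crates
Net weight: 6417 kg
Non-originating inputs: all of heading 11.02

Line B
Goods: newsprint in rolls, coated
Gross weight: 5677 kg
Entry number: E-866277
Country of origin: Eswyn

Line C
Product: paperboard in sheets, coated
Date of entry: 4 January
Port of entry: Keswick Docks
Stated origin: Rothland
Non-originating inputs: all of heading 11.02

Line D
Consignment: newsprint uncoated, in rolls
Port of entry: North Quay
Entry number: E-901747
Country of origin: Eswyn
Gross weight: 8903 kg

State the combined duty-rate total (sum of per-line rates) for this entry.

100%

Line A: paperboard → 11.01; uncoated → 11.01.01; in sheets → 11.01.01.01. Scheduled 6%. quota on 11.01 exhausted → over-quota 18%; Rothland agreement on 11.01.02: 11.01.01.01 not covered. → 18%.
Line B: newsprint → 11.02; coated → 11.02.01; in rolls → 11.02.01.01. Scheduled 28%. anti-dumping (Eswyn, 11.02.01.01): +7%; total 28% + 7% = 35%. → 35%.
Line C: paperboard → 11.01; coated → 11.01.02; in sheets → 11.01.02.02. Scheduled 38%. quota on 11.01 exhausted → over-quota 18%; Rothland agreement on 11.01.02: CTH met → 21% available; preference 21% not lower than 18% → no reduction. → 18%.
Line D: newsprint → 11.02; uncoated → 11.02.02; in rolls → 11.02.02.01. Scheduled 29%. No special measure applies. → 29%.
Sum: 18% + 35% + 18% + 29% = 100%.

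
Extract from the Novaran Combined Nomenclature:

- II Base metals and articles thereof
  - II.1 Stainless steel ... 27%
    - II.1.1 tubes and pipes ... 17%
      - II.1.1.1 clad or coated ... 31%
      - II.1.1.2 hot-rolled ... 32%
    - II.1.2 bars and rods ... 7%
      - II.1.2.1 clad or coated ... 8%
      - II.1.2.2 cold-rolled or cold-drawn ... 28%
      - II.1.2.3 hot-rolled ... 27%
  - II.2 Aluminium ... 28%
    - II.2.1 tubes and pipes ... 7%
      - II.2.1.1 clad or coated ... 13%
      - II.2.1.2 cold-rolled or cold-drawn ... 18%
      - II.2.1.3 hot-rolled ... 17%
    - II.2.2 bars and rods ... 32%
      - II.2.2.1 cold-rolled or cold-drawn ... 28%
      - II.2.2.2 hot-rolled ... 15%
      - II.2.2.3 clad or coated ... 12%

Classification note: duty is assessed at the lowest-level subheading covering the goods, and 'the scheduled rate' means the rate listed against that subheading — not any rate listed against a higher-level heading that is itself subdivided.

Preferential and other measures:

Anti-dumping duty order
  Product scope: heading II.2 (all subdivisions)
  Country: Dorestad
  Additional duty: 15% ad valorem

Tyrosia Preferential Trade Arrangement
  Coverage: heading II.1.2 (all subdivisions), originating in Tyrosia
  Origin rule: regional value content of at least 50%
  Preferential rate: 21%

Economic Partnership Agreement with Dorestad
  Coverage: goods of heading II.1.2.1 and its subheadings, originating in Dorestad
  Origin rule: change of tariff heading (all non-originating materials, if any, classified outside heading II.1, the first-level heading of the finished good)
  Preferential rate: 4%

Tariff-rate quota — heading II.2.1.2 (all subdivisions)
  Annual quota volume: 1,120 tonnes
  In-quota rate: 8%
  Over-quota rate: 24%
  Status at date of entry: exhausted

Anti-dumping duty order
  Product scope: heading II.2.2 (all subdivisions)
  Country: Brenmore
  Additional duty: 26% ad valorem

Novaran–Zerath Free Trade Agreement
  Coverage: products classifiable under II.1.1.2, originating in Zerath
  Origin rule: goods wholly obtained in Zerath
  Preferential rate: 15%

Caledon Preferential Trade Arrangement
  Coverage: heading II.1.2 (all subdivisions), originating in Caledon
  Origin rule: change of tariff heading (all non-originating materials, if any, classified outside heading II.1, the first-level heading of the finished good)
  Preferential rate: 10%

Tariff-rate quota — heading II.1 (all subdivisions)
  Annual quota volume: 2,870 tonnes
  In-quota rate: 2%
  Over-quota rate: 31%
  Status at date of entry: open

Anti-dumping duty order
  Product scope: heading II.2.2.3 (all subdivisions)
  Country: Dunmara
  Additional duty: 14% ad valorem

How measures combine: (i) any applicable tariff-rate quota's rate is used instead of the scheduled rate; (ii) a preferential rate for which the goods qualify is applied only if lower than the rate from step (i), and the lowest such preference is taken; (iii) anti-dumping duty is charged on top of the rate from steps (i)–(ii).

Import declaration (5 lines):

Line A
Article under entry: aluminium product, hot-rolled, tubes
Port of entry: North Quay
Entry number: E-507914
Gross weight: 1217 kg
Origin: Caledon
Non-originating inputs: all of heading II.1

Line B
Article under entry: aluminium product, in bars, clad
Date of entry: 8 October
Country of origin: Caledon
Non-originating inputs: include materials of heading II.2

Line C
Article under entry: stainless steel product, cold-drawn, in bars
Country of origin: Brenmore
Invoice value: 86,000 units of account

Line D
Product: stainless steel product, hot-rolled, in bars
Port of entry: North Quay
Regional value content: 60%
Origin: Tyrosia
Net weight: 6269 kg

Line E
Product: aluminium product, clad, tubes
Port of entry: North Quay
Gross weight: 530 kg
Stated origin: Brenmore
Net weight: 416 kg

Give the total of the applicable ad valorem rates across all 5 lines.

46%

Line A: aluminium → II.2; tubes → II.2.1; hot-rolled → II.2.1.3. Scheduled 17%. Caledon agreement on II.1.2: II.2.1.3 not covered. → 17%.
Line B: aluminium → II.2; in bars → II.2.2; clad → II.2.2.3. Scheduled 12%. Caledon agreement on II.1.2: II.2.2.3 not covered. → 12%.
Line C: stainless steel → II.1; in bars → II.1.2; cold-drawn → II.1.2.2. Scheduled 28%. quota on II.1 open → in-quota 2%. → 2%.
Line D: stainless steel → II.1; in bars → II.1.2; hot-rolled → II.1.2.3. Scheduled 27%. quota on II.1 open → in-quota 2%; Tyrosia agreement on II.1.2: RVC ≥ 50% → 21% available; preference 21% not lower than 2% → no reduction. → 2%.
Line E: aluminium → II.2; tubes → II.2.1; clad → II.2.1.1. Scheduled 13%. No special measure applies. → 13%.
Sum: 17% + 12% + 2% + 2% + 13% = 46%.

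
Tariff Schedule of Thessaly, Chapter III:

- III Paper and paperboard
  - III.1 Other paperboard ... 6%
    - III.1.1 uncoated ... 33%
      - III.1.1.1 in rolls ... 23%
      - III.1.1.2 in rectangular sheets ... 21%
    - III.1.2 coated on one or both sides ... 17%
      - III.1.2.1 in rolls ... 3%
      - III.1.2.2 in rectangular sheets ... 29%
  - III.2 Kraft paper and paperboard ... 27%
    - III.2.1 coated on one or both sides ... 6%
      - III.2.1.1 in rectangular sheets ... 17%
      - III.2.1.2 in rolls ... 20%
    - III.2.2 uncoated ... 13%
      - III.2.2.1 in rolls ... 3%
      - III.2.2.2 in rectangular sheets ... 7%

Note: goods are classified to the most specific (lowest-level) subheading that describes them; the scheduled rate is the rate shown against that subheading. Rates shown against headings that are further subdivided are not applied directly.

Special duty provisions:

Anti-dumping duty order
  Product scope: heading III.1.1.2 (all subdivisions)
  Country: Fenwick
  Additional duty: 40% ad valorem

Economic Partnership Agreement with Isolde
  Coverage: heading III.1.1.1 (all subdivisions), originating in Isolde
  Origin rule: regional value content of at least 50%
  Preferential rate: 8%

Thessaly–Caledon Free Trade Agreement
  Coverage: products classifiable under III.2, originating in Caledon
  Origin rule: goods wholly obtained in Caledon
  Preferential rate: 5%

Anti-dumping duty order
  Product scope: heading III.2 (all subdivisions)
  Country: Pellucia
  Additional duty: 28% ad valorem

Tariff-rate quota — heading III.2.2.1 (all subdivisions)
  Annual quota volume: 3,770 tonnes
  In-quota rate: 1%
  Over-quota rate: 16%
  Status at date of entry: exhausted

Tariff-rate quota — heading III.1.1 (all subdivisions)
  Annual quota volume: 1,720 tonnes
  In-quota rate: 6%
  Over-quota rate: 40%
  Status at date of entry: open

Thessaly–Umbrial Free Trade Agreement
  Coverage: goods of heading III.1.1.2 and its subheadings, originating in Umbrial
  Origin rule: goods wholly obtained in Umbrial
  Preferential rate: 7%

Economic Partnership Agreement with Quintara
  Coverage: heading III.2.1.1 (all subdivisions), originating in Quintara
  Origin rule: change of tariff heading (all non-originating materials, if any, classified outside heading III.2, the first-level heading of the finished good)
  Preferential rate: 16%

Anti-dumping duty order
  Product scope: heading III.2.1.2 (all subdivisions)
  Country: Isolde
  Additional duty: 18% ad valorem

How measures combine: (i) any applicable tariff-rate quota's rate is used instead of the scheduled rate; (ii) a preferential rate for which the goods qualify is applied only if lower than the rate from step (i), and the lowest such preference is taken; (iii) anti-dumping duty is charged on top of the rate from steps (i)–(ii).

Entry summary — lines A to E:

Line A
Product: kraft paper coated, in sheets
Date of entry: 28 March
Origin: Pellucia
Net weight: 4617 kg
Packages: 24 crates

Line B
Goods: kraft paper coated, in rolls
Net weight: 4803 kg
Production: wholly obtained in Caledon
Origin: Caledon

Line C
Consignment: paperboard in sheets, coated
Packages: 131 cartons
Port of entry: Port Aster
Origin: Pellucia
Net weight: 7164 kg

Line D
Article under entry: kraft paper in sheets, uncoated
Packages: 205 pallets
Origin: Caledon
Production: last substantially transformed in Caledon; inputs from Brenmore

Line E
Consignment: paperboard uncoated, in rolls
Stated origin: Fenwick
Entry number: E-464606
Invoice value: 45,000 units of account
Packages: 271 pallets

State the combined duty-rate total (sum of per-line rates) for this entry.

92%

Line A: kraft paper → III.2; coated → III.2.1; in sheets → III.2.1.1. Scheduled 17%. anti-dumping (Pellucia, III.2): +28%; total 17% + 28% = 45%. → 45%.
Line B: kraft paper → III.2; coated → III.2.1; in rolls → III.2.1.2. Scheduled 20%. Caledon agreement on III.2: wholly obtained → 5% available; preferential 5%. → 5%.
Line C: paperboard → III.1; coated → III.1.2; in sheets → III.1.2.2. Scheduled 29%. No special measure applies. → 29%.
Line D: kraft paper → III.2; uncoated → III.2.2; in sheets → III.2.2.2. Scheduled 7%. Caledon agreement on III.2: not wholly obtained. → 7%.
Line E: paperboard → III.1; uncoated → III.1.1; in rolls → III.1.1.1. Scheduled 23%. quota on III.1.1 open → in-quota 6%. → 6%.
Sum: 45% + 5% + 29% + 7% + 6% = 92%.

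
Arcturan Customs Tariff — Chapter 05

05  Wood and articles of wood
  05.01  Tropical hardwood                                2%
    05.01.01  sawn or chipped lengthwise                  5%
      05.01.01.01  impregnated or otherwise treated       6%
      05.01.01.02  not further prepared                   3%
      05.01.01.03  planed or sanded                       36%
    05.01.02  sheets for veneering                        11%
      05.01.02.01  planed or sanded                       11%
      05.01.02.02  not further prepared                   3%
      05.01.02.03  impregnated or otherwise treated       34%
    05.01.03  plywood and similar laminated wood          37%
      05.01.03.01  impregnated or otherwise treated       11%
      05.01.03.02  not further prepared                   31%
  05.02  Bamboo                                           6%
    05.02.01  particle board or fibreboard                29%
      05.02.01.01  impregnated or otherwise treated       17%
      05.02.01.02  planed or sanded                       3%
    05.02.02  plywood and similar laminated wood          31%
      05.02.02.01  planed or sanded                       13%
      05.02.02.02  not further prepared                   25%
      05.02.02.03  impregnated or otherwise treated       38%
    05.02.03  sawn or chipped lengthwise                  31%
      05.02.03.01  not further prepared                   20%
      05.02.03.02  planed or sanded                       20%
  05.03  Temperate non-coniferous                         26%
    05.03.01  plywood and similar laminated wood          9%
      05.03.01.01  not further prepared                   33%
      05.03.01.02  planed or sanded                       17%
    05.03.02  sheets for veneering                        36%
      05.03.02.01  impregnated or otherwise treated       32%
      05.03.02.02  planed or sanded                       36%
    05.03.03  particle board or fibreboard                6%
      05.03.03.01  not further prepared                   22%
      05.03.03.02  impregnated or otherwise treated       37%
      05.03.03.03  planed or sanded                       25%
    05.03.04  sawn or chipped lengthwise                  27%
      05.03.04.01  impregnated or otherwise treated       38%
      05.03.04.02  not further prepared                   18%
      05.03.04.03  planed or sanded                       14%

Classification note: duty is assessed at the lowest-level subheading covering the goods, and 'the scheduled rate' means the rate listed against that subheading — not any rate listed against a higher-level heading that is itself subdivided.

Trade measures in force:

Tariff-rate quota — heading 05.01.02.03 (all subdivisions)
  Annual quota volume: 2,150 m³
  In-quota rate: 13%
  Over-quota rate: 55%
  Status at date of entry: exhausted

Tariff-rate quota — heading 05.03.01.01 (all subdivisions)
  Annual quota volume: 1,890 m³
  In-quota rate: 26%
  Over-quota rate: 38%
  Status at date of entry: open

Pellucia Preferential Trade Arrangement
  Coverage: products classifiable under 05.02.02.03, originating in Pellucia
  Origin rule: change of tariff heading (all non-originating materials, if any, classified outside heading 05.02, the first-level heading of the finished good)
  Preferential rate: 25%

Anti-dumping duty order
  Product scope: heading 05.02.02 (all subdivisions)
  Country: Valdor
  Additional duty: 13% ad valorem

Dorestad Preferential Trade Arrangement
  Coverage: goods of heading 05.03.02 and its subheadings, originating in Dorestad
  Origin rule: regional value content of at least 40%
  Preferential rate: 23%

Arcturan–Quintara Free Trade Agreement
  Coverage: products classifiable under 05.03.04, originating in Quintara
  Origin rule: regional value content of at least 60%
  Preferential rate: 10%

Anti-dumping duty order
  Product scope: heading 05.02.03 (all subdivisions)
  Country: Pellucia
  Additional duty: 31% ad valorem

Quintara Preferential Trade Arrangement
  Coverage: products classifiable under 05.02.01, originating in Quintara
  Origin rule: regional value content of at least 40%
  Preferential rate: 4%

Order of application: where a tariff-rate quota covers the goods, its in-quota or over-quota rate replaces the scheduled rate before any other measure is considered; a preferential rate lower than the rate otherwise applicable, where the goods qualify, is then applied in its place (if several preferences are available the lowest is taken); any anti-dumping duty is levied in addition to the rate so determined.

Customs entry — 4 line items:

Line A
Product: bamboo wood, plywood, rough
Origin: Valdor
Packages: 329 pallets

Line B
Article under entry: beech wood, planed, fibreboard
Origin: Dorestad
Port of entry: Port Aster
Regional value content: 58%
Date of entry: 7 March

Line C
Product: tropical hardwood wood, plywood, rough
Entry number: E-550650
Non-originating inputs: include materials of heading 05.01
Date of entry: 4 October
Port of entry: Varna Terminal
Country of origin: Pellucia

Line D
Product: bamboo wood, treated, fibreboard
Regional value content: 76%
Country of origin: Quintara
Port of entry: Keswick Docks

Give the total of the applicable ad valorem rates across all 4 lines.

98%

Line A: bamboo → 05.02; plywood → 05.02.02; rough → 05.02.02.02. Scheduled 25%. anti-dumping (Valdor, 05.02.02): +13%; total 25% + 13% = 38%. → 38%.
Line B: beech → 05.03; fibreboard → 05.03.03; planed → 05.03.03.03. Scheduled 25%. Dorestad agreement on 05.03.02: 05.03.03.03 not covered. → 25%.
Line C: tropical hardwood → 05.01; plywood → 05.01.03; rough → 05.01.03.02. Scheduled 31%. Pellucia agreement on 05.02.02.03: 05.01.03.02 not covered. → 31%.
Line D: bamboo → 05.02; fibreboard → 05.02.01; treated → 05.02.01.01. Scheduled 17%. Quintara agreement on 05.03.04: 05.02.01.01 not covered; Quintara agreement on 05.02.01: RVC ≥ 40% → 4% available; preferential 4%. → 4%.
Sum: 38% + 25% + 31% + 4% = 98%.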